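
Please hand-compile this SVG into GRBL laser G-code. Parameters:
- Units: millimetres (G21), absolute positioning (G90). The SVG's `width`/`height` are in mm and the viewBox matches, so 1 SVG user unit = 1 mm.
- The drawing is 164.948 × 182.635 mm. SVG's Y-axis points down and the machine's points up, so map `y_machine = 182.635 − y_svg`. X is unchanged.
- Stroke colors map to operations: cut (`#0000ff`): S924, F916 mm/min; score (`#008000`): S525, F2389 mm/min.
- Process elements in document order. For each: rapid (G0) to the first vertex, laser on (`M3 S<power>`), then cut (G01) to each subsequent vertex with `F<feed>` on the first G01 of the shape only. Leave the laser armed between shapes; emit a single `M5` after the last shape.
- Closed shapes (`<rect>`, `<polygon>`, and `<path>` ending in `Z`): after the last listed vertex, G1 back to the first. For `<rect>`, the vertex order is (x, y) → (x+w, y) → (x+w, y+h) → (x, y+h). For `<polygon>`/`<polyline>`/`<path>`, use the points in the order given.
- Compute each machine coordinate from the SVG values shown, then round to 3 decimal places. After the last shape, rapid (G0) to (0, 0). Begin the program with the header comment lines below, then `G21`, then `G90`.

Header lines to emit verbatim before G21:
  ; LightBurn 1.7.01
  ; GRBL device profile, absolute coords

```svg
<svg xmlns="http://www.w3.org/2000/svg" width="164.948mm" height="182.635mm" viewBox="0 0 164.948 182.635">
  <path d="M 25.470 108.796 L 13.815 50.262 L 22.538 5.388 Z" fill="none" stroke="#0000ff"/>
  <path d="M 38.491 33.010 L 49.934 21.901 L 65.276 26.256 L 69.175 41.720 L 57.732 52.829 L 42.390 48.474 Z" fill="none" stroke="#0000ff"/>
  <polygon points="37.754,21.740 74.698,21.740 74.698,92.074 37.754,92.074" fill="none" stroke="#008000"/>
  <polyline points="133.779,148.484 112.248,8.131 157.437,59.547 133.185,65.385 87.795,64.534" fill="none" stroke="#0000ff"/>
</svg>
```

; LightBurn 1.7.01
; GRBL device profile, absolute coords
G21
G90
G0 X25.470 Y73.839
M3 S924
G01 X13.815 Y132.373 F916
G01 X22.538 Y177.247
G01 X25.470 Y73.839
G0 X38.491 Y149.625
M3 S924
G01 X49.934 Y160.734 F916
G01 X65.276 Y156.379
G01 X69.175 Y140.915
G01 X57.732 Y129.806
G01 X42.390 Y134.161
G01 X38.491 Y149.625
G0 X37.754 Y160.895
M3 S525
G01 X74.698 Y160.895 F2389
G01 X74.698 Y90.561
G01 X37.754 Y90.561
G01 X37.754 Y160.895
G0 X133.779 Y34.151
M3 S924
G01 X112.248 Y174.504 F916
G01 X157.437 Y123.088
G01 X133.185 Y117.250
G01 X87.795 Y118.101
M5
G0 X0.000 Y0.000

Since the viewBox matches the mm dimensions, user units are millimetres directly. The only transform is the Y-flip y_m = 182.635 − y_svg.

Shape 1 is a closed polygon drawn with `<path>`. Its stroke #0000ff means cut at S924, F916. After flipping Y the toolpath is (25.470,73.839) → (13.815,132.373) → (22.538,177.247) → (25.470,73.839), returning to the start.

Shape 2 is a regular polygon drawn with `<path>`. Its stroke #0000ff means cut at S924, F916. After flipping Y the toolpath is (38.491,149.625) → (49.934,160.734) → (65.276,156.379) → (69.175,140.915) → (57.732,129.806) → (42.390,134.161) → (38.491,149.625), returning to the start.

Shape 3 is a rectangle drawn with `<polygon>`. Its stroke #008000 means score at S525, F2389. After flipping Y the toolpath is (37.754,160.895) → (74.698,160.895) → (74.698,90.561) → (37.754,90.561) → (37.754,160.895), returning to the start.

Shape 4 is a open polyline drawn with `<polyline>`. Its stroke #0000ff means cut at S924, F916. After flipping Y the toolpath is (133.779,34.151) → (112.248,174.504) → (157.437,123.088) → (133.185,117.250) → (87.795,118.101).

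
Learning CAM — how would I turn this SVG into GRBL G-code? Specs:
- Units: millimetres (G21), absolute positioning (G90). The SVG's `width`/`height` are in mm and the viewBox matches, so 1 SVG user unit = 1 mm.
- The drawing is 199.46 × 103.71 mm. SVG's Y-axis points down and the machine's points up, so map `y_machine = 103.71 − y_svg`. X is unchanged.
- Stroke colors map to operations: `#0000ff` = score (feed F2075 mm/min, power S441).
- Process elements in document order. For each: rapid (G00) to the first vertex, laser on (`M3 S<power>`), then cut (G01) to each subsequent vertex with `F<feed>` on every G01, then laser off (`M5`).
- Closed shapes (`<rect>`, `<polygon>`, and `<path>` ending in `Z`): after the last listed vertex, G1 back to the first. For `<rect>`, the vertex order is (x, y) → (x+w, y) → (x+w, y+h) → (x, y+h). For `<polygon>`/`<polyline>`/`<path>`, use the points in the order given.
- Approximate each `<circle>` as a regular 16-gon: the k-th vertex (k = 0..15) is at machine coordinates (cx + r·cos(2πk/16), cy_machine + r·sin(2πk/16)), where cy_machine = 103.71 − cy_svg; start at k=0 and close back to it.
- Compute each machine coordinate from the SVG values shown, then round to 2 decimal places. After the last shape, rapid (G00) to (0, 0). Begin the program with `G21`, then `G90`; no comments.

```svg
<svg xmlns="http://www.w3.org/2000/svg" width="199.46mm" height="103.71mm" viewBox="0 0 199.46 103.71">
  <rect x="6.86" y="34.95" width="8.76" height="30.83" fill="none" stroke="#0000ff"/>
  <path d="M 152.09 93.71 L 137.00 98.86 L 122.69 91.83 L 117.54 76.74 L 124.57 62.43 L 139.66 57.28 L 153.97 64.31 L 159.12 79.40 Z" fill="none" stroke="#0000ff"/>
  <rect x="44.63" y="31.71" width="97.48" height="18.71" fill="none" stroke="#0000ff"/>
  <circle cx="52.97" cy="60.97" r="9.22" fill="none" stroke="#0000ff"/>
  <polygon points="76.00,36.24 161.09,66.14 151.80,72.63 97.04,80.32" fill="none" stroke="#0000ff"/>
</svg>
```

G21
G90
G00 X6.86 Y68.76
M3 S441
G01 X15.62 Y68.76 F2075
G01 X15.62 Y37.93 F2075
G01 X6.86 Y37.93 F2075
G01 X6.86 Y68.76 F2075
M5
G00 X152.09 Y10.00
M3 S441
G01 X137.00 Y4.85 F2075
G01 X122.69 Y11.88 F2075
G01 X117.54 Y26.97 F2075
G01 X124.57 Y41.28 F2075
G01 X139.66 Y46.43 F2075
G01 X153.97 Y39.40 F2075
G01 X159.12 Y24.31 F2075
G01 X152.09 Y10.00 F2075
M5
G00 X44.63 Y72.00
M3 S441
G01 X142.11 Y72.00 F2075
G01 X142.11 Y53.29 F2075
G01 X44.63 Y53.29 F2075
G01 X44.63 Y72.00 F2075
M5
G00 X62.19 Y42.74
M3 S441
G01 X61.49 Y46.27 F2075
G01 X59.49 Y49.26 F2075
G01 X56.50 Y51.26 F2075
G01 X52.97 Y51.96 F2075
G01 X49.44 Y51.26 F2075
G01 X46.45 Y49.26 F2075
G01 X44.45 Y46.27 F2075
G01 X43.75 Y42.74 F2075
G01 X44.45 Y39.21 F2075
G01 X46.45 Y36.22 F2075
G01 X49.44 Y34.22 F2075
G01 X52.97 Y33.52 F2075
G01 X56.50 Y34.22 F2075
G01 X59.49 Y36.22 F2075
G01 X61.49 Y39.21 F2075
G01 X62.19 Y42.74 F2075
M5
G00 X76.00 Y67.47
M3 S441
G01 X161.09 Y37.57 F2075
G01 X151.80 Y31.08 F2075
G01 X97.04 Y23.39 F2075
G01 X76.00 Y67.47 F2075
M5
G00 X0.00 Y0.00

1 u = 1 mm; y_m = 103.71 − y.

[1] `<rect>` rectangle, #0000ff→score S441 F2075: (6.86,68.76) → (15.62,68.76) → (15.62,37.93) → (6.86,37.93) → (6.86,68.76) (closed)

[2] `<path>` regular polygon, #0000ff→score S441 F2075: (152.09,10.00) → (137.00,4.85) → (122.69,11.88) → (117.54,26.97) → (124.57,41.28) → (139.66,46.43) → (153.97,39.40) → (159.12,24.31) → (152.09,10.00) (closed)

[3] `<rect>` rectangle, #0000ff→score S441 F2075: (44.63,72.00) → (142.11,72.00) → (142.11,53.29) → (44.63,53.29) → (44.63,72.00) (closed)

[4] `<circle>` circle, #0000ff→score S441 F2075: (62.19,42.74) → (61.49,46.27) → (59.49,49.26) → (56.50,51.26) → (52.97,51.96) → (49.44,51.26) → (46.45,49.26) → (44.45,46.27) → (43.75,42.74) → (44.45,39.21) → (46.45,36.22) → (49.44,34.22) → (52.97,33.52) → (56.50,34.22) → (59.49,36.22) → (61.49,39.21) → (62.19,42.74) (closed)

[5] `<polygon>` closed polygon, #0000ff→score S441 F2075: (76.00,67.47) → (161.09,37.57) → (151.80,31.08) → (97.04,23.39) → (76.00,67.47) (closed)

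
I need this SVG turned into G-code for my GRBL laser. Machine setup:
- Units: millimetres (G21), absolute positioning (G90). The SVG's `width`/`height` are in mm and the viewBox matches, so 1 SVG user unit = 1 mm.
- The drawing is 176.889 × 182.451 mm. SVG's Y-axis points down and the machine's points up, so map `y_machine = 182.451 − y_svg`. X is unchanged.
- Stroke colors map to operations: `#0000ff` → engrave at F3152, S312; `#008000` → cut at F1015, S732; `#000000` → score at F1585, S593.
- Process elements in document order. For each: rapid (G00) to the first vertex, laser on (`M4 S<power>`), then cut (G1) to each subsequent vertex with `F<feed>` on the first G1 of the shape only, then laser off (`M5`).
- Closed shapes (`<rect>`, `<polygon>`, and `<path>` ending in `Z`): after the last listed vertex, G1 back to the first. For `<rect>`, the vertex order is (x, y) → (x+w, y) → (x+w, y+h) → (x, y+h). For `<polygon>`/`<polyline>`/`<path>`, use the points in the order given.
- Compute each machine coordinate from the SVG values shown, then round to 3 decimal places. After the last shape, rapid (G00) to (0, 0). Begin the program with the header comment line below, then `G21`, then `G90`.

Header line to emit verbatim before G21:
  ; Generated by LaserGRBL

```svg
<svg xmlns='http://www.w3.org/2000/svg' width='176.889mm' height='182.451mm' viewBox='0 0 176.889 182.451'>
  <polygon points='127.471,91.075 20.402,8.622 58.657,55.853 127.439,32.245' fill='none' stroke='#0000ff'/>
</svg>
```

; Generated by LaserGRBL
G21
G90
G00 X127.471 Y91.376
M4 S312
G1 X20.402 Y173.829 F3152
G1 X58.657 Y126.598
G1 X127.439 Y150.206
G1 X127.471 Y91.376
M5
G00 X0.000 Y0.000

Since the viewBox matches the mm dimensions, user units are millimetres directly. The only transform is the Y-flip y_m = 182.451 − y_svg.

Shape 1 is a closed polygon drawn with `<polygon>`. Its stroke #0000ff means engrave at S312, F3152. After flipping Y the toolpath is (127.471,91.376) → (20.402,173.829) → (58.657,126.598) → (127.439,150.206) → (127.471,91.376), returning to the start.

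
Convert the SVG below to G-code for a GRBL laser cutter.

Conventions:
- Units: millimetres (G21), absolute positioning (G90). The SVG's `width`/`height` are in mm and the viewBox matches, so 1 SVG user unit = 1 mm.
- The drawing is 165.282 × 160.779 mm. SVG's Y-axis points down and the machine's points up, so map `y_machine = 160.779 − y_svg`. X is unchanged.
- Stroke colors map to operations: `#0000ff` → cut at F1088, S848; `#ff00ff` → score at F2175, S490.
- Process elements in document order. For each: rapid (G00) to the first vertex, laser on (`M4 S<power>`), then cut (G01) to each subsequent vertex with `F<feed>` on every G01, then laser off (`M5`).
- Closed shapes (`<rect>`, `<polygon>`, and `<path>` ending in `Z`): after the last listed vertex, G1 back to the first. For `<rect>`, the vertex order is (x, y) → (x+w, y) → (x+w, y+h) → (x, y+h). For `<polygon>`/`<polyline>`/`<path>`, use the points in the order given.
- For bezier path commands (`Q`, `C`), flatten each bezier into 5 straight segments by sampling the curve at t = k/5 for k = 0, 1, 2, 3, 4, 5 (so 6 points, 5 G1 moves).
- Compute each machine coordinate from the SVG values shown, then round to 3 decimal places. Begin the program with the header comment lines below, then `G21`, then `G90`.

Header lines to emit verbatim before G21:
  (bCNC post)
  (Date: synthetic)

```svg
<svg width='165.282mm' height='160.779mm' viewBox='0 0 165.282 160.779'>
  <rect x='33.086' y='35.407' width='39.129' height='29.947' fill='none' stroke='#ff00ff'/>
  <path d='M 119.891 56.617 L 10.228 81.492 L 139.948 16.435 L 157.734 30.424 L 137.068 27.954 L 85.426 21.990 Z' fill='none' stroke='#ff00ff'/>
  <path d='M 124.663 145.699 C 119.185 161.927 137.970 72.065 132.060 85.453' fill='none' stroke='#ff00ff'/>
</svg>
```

1 u = 1 mm; y_m = 160.779 − y.

[1] `<rect>` rectangle, #ff00ff→score S490 F2175: (33.086,125.372) → (72.215,125.372) → (72.215,95.425) → (33.086,95.425) → (33.086,125.372) (closed)

[2] `<path>` closed polygon, #ff00ff→score S490 F2175: (119.891,104.162) → (10.228,79.287) → (139.948,144.344) → (157.734,130.355) → (137.068,132.825) → (85.426,138.789) → (119.891,104.162) (closed)

[3] `<path>` cubic bezier, #ff00ff→score S490 F2175: (124.663,15.080) → (123.896,16.399) → (126.602,33.132) → (130.432,55.229) → (133.034,72.644) → (132.060,75.326)

(bCNC post)
(Date: synthetic)
G21
G90
G00 X33.086 Y125.372
M4 S490
G01 X72.215 Y125.372 F2175
G01 X72.215 Y95.425 F2175
G01 X33.086 Y95.425 F2175
G01 X33.086 Y125.372 F2175
M5
G00 X119.891 Y104.162
M4 S490
G01 X10.228 Y79.287 F2175
G01 X139.948 Y144.344 F2175
G01 X157.734 Y130.355 F2175
G01 X137.068 Y132.825 F2175
G01 X85.426 Y138.789 F2175
G01 X119.891 Y104.162 F2175
M5
G00 X124.663 Y15.080
M4 S490
G01 X123.896 Y16.399 F2175
G01 X126.602 Y33.132 F2175
G01 X130.432 Y55.229 F2175
G01 X133.034 Y72.644 F2175
G01 X132.060 Y75.326 F2175
M5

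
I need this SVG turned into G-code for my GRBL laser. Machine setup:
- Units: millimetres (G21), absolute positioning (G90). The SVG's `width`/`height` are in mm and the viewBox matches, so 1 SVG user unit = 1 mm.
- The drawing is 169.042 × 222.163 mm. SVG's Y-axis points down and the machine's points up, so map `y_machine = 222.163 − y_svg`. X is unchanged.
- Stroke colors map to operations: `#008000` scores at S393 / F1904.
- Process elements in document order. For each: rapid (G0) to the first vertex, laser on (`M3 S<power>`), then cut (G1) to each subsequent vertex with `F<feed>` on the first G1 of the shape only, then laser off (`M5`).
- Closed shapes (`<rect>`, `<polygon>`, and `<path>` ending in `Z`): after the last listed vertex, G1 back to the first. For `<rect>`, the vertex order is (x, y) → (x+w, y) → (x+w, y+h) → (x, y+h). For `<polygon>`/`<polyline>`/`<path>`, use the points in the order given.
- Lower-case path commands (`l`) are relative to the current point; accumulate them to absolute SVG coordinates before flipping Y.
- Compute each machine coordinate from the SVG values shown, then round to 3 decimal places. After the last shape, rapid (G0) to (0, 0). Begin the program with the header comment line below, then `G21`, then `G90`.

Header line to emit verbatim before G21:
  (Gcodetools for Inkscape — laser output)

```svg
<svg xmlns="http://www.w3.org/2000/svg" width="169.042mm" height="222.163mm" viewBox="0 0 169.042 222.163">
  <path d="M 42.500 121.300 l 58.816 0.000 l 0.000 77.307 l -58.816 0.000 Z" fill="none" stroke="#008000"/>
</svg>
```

(Gcodetools for Inkscape — laser output)
G21
G90
G0 X42.500 Y100.863
M3 S393
G1 X101.316 Y100.863 F1904
G1 X101.316 Y23.556
G1 X42.500 Y23.556
G1 X42.500 Y100.863
M5
G0 X0.000 Y0.000

1 u = 1 mm; y_m = 222.163 − y.

[1] `<path>` rectangle, #008000→score S393 F1904: (42.500,100.863) → (101.316,100.863) → (101.316,23.556) → (42.500,23.556) → (42.500,100.863) (closed)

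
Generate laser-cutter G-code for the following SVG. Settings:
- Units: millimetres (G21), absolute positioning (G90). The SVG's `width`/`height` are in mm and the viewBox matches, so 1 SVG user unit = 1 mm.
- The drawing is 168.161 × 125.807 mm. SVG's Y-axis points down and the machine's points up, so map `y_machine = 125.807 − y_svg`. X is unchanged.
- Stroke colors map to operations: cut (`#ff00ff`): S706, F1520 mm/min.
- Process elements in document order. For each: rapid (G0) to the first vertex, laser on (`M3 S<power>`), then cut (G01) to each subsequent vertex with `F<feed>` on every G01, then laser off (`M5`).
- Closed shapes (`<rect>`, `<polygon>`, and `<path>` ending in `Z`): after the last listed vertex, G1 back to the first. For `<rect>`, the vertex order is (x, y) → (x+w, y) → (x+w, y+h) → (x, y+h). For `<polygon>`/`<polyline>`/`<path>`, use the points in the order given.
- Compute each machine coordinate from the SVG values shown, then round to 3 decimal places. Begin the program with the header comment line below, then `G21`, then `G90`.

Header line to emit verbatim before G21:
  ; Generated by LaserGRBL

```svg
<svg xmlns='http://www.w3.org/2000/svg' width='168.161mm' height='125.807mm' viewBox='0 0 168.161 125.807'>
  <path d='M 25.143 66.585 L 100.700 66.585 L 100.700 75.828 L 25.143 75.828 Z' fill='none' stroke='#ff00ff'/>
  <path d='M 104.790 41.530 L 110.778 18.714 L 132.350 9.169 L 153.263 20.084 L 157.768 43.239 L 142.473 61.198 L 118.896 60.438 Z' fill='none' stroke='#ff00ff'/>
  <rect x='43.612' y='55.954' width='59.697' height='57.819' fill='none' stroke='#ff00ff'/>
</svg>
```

1 u = 1 mm; y_m = 125.807 − y.

[1] `<path>` rectangle, #ff00ff→cut S706 F1520: (25.143,59.222) → (100.700,59.222) → (100.700,49.979) → (25.143,49.979) → (25.143,59.222) (closed)

[2] `<path>` regular polygon, #ff00ff→cut S706 F1520: (104.790,84.277) → (110.778,107.093) → (132.350,116.638) → (153.263,105.723) → (157.768,82.568) → (142.473,64.609) → (118.896,65.369) → (104.790,84.277) (closed)

[3] `<rect>` rectangle, #ff00ff→cut S706 F1520: (43.612,69.853) → (103.309,69.853) → (103.309,12.034) → (43.612,12.034) → (43.612,69.853) (closed)

; Generated by LaserGRBL
G21
G90
G0 X25.143 Y59.222
M3 S706
G01 X100.700 Y59.222 F1520
G01 X100.700 Y49.979 F1520
G01 X25.143 Y49.979 F1520
G01 X25.143 Y59.222 F1520
M5
G0 X104.790 Y84.277
M3 S706
G01 X110.778 Y107.093 F1520
G01 X132.350 Y116.638 F1520
G01 X153.263 Y105.723 F1520
G01 X157.768 Y82.568 F1520
G01 X142.473 Y64.609 F1520
G01 X118.896 Y65.369 F1520
G01 X104.790 Y84.277 F1520
M5
G0 X43.612 Y69.853
M3 S706
G01 X103.309 Y69.853 F1520
G01 X103.309 Y12.034 F1520
G01 X43.612 Y12.034 F1520
G01 X43.612 Y69.853 F1520
M5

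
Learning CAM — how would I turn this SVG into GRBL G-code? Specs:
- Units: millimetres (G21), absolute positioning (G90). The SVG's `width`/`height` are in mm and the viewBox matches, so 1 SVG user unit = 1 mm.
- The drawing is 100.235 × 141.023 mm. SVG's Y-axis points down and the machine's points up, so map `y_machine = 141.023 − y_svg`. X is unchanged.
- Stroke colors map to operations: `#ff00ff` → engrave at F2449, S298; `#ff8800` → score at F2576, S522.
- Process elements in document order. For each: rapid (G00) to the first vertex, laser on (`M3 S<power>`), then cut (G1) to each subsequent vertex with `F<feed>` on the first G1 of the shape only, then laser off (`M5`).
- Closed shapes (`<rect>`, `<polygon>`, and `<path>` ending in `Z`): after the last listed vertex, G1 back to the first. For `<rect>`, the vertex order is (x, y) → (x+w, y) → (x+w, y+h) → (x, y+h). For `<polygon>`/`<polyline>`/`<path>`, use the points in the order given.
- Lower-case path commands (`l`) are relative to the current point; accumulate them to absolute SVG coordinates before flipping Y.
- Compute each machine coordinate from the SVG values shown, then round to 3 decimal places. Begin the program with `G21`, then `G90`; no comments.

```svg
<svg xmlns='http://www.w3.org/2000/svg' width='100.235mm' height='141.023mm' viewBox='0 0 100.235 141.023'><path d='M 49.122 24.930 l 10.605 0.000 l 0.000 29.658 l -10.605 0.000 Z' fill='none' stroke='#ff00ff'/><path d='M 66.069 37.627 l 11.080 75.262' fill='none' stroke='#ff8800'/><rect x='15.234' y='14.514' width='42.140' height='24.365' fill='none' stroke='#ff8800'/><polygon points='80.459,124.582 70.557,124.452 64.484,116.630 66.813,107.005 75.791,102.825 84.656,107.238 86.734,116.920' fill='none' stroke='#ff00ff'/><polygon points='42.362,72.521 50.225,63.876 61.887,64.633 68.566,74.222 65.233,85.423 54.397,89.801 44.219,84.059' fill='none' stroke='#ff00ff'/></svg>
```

G21
G90
G00 X49.122 Y116.093
M3 S298
G1 X59.727 Y116.093 F2449
G1 X59.727 Y86.435
G1 X49.122 Y86.435
G1 X49.122 Y116.093
M5
G00 X66.069 Y103.396
M3 S522
G1 X77.149 Y28.134 F2576
M5
G00 X15.234 Y126.509
M3 S522
G1 X57.374 Y126.509 F2576
G1 X57.374 Y102.144
G1 X15.234 Y102.144
G1 X15.234 Y126.509
M5
G00 X80.459 Y16.441
M3 S298
G1 X70.557 Y16.571 F2449
G1 X64.484 Y24.393
G1 X66.813 Y34.018
G1 X75.791 Y38.198
G1 X84.656 Y33.785
G1 X86.734 Y24.103
G1 X80.459 Y16.441
M5
G00 X42.362 Y68.502
M3 S298
G1 X50.225 Y77.147 F2449
G1 X61.887 Y76.390
G1 X68.566 Y66.801
G1 X65.233 Y55.600
G1 X54.397 Y51.222
G1 X44.219 Y56.964
G1 X42.362 Y68.502
M5

Since the viewBox matches the mm dimensions, user units are millimetres directly. The only transform is the Y-flip y_m = 141.023 − y_svg.

Shape 1 is a rectangle drawn with `<path>`. Its stroke #ff00ff means engrave at S298, F2449. After flipping Y the toolpath is (49.122,116.093) → (59.727,116.093) → (59.727,86.435) → (49.122,86.435) → (49.122,116.093), returning to the start.

Shape 2 is a line segment drawn with `<path>`. Its stroke #ff8800 means score at S522, F2576. After flipping Y the toolpath is (66.069,103.396) → (77.149,28.134).

Shape 3 is a rectangle drawn with `<rect>`. Its stroke #ff8800 means score at S522, F2576. After flipping Y the toolpath is (15.234,126.509) → (57.374,126.509) → (57.374,102.144) → (15.234,102.144) → (15.234,126.509), returning to the start.

Shape 4 is a regular polygon drawn with `<polygon>`. Its stroke #ff00ff means engrave at S298, F2449. After flipping Y the toolpath is (80.459,16.441) → (70.557,16.571) → (64.484,24.393) → (66.813,34.018) → (75.791,38.198) → (84.656,33.785) → (86.734,24.103) → (80.459,16.441), returning to the start.

Shape 5 is a regular polygon drawn with `<polygon>`. Its stroke #ff00ff means engrave at S298, F2449. After flipping Y the toolpath is (42.362,68.502) → (50.225,77.147) → (61.887,76.390) → (68.566,66.801) → (65.233,55.600) → (54.397,51.222) → (44.219,56.964) → (42.362,68.502), returning to the start.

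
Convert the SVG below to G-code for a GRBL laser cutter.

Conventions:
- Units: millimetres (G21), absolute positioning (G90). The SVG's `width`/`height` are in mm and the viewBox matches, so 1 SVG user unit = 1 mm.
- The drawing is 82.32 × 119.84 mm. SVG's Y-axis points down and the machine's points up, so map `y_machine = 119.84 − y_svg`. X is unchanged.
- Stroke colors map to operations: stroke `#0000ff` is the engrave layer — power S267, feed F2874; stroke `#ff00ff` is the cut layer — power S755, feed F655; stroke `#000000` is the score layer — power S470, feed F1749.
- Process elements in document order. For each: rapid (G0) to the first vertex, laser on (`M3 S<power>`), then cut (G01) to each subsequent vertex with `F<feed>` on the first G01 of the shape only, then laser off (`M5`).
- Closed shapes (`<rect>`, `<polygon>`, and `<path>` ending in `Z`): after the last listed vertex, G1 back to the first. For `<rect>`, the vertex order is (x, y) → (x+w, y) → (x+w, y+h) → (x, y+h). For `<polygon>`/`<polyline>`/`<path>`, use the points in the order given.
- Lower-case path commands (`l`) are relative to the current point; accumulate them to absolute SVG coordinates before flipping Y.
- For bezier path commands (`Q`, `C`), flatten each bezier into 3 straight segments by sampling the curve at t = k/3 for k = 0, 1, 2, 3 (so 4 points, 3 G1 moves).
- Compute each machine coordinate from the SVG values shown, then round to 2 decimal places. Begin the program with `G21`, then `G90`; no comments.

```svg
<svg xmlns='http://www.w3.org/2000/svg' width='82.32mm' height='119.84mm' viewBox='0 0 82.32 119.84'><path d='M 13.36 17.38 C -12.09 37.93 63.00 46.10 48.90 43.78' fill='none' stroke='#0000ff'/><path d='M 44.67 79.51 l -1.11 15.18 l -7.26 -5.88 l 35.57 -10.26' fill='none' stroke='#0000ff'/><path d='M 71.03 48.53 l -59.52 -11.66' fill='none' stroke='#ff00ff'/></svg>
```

G21
G90
G0 X13.36 Y102.46
M3 S267
G01 X14.40 Y85.97 F2874
G01 X40.30 Y77.31
G01 X48.90 Y76.06
M5
G0 X44.67 Y40.33
M3 S267
G01 X43.56 Y25.15 F2874
G01 X36.30 Y31.03
G01 X71.87 Y41.29
M5
G0 X71.03 Y71.31
M3 S755
G01 X11.51 Y82.97 F655
M5

Since the viewBox matches the mm dimensions, user units are millimetres directly. The only transform is the Y-flip y_m = 119.84 − y_svg.

Shape 1 is a cubic bezier drawn with `<path>`. Its stroke #0000ff means engrave at S267, F2874. After flipping Y the toolpath is (13.36,102.46) → (14.40,85.97) → (40.30,77.31) → (48.90,76.06).

Shape 2 is a open polyline drawn with `<path>`. Its stroke #0000ff means engrave at S267, F2874. After flipping Y the toolpath is (44.67,40.33) → (43.56,25.15) → (36.30,31.03) → (71.87,41.29).

Shape 3 is a line segment drawn with `<path>`. Its stroke #ff00ff means cut at S755, F655. After flipping Y the toolpath is (71.03,71.31) → (11.51,82.97).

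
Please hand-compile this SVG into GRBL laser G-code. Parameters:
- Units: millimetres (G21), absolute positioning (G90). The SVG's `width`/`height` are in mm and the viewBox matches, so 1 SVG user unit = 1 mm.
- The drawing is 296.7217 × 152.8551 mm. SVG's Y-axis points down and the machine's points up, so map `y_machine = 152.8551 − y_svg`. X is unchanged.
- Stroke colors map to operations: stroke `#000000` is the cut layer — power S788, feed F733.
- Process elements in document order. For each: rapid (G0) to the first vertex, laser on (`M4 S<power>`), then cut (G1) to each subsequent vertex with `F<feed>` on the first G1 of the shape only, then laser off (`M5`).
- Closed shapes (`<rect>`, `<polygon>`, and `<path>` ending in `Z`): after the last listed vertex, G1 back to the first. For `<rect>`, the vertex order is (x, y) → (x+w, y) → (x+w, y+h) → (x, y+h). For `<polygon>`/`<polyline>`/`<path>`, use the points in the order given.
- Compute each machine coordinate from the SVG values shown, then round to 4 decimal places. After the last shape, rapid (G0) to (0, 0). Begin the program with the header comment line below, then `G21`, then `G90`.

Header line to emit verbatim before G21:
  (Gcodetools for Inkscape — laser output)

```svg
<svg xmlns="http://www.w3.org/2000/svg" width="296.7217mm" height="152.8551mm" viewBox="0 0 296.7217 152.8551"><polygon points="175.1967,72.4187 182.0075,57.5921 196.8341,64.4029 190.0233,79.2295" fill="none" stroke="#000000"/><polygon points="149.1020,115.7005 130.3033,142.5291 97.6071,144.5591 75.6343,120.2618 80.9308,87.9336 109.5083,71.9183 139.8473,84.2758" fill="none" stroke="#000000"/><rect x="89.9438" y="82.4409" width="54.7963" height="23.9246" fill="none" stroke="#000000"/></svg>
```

(Gcodetools for Inkscape — laser output)
G21
G90
G0 X175.1967 Y80.4364
M4 S788
G1 X182.0075 Y95.2630 F733
G1 X196.8341 Y88.4522
G1 X190.0233 Y73.6256
G1 X175.1967 Y80.4364
M5
G0 X149.1020 Y37.1546
M4 S788
G1 X130.3033 Y10.3260 F733
G1 X97.6071 Y8.2960
G1 X75.6343 Y32.5933
G1 X80.9308 Y64.9215
G1 X109.5083 Y80.9368
G1 X139.8473 Y68.5793
G1 X149.1020 Y37.1546
M5
G0 X89.9438 Y70.4142
M4 S788
G1 X144.7401 Y70.4142 F733
G1 X144.7401 Y46.4896
G1 X89.9438 Y46.4896
G1 X89.9438 Y70.4142
M5
G0 X0.0000 Y0.0000

1 u = 1 mm; y_m = 152.8551 − y.

[1] `<polygon>` regular polygon, #000000→cut S788 F733: (175.1967,80.4364) → (182.0075,95.2630) → (196.8341,88.4522) → (190.0233,73.6256) → (175.1967,80.4364) (closed)

[2] `<polygon>` regular polygon, #000000→cut S788 F733: (149.1020,37.1546) → (130.3033,10.3260) → (97.6071,8.2960) → (75.6343,32.5933) → (80.9308,64.9215) → (109.5083,80.9368) → (139.8473,68.5793) → (149.1020,37.1546) (closed)

[3] `<rect>` rectangle, #000000→cut S788 F733: (89.9438,70.4142) → (144.7401,70.4142) → (144.7401,46.4896) → (89.9438,46.4896) → (89.9438,70.4142) (closed)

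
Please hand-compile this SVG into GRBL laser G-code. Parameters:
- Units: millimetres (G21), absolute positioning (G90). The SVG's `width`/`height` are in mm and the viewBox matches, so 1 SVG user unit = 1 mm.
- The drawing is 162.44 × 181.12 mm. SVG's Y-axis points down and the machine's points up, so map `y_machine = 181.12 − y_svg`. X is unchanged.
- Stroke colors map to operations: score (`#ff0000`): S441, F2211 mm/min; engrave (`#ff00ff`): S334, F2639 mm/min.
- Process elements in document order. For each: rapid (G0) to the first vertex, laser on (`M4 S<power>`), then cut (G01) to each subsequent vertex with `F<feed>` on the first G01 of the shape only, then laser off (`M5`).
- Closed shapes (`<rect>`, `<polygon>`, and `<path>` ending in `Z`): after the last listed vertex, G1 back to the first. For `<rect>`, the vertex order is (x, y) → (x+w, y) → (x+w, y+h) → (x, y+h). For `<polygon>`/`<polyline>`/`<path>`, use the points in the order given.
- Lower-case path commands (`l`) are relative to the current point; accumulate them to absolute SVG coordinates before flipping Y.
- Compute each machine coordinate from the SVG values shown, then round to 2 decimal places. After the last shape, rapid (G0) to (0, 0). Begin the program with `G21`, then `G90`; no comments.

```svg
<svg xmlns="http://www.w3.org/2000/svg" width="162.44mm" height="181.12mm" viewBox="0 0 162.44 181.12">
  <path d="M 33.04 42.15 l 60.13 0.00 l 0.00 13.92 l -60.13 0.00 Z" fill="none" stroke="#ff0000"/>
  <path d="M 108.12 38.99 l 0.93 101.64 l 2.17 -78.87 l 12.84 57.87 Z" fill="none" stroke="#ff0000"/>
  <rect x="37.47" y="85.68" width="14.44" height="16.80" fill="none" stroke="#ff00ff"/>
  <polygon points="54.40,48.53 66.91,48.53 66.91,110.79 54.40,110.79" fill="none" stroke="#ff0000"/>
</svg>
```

1 u = 1 mm; y_m = 181.12 − y.

[1] `<path>` rectangle, #ff0000→score S441 F2211: (33.04,138.97) → (93.17,138.97) → (93.17,125.05) → (33.04,125.05) → (33.04,138.97) (closed)

[2] `<path>` closed polygon, #ff0000→score S441 F2211: (108.12,142.13) → (109.05,40.49) → (111.22,119.36) → (124.06,61.49) → (108.12,142.13) (closed)

[3] `<rect>` rectangle, #ff00ff→engrave S334 F2639: (37.47,95.44) → (51.91,95.44) → (51.91,78.64) → (37.47,78.64) → (37.47,95.44) (closed)

[4] `<polygon>` rectangle, #ff0000→score S441 F2211: (54.40,132.59) → (66.91,132.59) → (66.91,70.33) → (54.40,70.33) → (54.40,132.59) (closed)

G21
G90
G0 X33.04 Y138.97
M4 S441
G01 X93.17 Y138.97 F2211
G01 X93.17 Y125.05
G01 X33.04 Y125.05
G01 X33.04 Y138.97
M5
G0 X108.12 Y142.13
M4 S441
G01 X109.05 Y40.49 F2211
G01 X111.22 Y119.36
G01 X124.06 Y61.49
G01 X108.12 Y142.13
M5
G0 X37.47 Y95.44
M4 S334
G01 X51.91 Y95.44 F2639
G01 X51.91 Y78.64
G01 X37.47 Y78.64
G01 X37.47 Y95.44
M5
G0 X54.40 Y132.59
M4 S441
G01 X66.91 Y132.59 F2211
G01 X66.91 Y70.33
G01 X54.40 Y70.33
G01 X54.40 Y132.59
M5
G0 X0.00 Y0.00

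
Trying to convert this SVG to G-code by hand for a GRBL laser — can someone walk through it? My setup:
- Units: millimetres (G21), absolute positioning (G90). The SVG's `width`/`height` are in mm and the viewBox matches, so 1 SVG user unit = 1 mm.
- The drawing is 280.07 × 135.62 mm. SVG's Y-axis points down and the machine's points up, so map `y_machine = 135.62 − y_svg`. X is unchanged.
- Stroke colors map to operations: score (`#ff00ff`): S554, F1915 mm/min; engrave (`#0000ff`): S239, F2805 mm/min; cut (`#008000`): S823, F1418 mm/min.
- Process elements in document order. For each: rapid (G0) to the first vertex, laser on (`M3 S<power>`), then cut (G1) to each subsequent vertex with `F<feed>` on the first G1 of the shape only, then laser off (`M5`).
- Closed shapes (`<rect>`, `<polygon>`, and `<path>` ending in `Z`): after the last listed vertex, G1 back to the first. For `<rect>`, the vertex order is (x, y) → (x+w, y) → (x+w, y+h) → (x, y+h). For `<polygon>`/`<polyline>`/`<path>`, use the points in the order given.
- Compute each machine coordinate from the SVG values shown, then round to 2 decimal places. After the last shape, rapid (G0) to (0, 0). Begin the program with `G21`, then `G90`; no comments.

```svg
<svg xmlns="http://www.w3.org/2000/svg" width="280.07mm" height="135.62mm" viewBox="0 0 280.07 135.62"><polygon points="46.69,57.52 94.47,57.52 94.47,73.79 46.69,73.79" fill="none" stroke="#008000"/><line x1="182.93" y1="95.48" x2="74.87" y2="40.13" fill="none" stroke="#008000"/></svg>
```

1 u = 1 mm; y_m = 135.62 − y.

[1] `<polygon>` rectangle, #008000→cut S823 F1418: (46.69,78.10) → (94.47,78.10) → (94.47,61.83) → (46.69,61.83) → (46.69,78.10) (closed)

[2] `<line>` line segment, #008000→cut S823 F1418: (182.93,40.14) → (74.87,95.49)

G21
G90
G0 X46.69 Y78.10
M3 S823
G1 X94.47 Y78.10 F1418
G1 X94.47 Y61.83
G1 X46.69 Y61.83
G1 X46.69 Y78.10
M5
G0 X182.93 Y40.14
M3 S823
G1 X74.87 Y95.49 F1418
M5
G0 X0.00 Y0.00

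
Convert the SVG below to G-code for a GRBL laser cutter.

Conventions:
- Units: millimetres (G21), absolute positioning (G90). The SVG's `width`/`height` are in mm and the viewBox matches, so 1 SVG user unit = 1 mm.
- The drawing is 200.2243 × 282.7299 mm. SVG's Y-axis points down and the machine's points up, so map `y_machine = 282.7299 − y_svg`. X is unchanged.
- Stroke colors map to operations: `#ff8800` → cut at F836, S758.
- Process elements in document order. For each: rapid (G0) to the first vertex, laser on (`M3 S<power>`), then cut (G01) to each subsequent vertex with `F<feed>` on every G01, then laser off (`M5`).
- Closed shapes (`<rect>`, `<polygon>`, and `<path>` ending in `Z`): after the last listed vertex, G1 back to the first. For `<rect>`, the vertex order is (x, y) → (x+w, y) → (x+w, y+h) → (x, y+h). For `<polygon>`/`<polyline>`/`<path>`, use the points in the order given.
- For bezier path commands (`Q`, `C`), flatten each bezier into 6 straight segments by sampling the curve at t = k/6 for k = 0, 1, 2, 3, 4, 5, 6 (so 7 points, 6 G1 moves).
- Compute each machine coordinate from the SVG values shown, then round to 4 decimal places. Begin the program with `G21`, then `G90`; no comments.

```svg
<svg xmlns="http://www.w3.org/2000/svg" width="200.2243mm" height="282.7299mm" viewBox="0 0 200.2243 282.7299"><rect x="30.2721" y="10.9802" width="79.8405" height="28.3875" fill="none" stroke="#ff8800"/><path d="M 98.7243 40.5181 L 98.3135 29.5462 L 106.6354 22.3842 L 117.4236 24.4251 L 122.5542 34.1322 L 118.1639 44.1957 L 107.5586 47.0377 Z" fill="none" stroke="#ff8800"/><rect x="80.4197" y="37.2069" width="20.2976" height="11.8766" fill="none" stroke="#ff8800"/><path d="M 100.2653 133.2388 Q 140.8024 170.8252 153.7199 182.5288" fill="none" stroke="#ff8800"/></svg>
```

G21
G90
G0 X30.2721 Y271.7497
M3 S758
G01 X110.1126 Y271.7497 F836
G01 X110.1126 Y243.3622 F836
G01 X30.2721 Y243.3622 F836
G01 X30.2721 Y271.7497 F836
M5
G0 X98.7243 Y242.2118
M3 S758
G01 X98.3135 Y253.1837 F836
G01 X106.6354 Y260.3457 F836
G01 X117.4236 Y258.3048 F836
G01 X122.5542 Y248.5977 F836
G01 X118.1639 Y238.5342 F836
G01 X107.5586 Y235.6922 F836
G01 X98.7243 Y242.2118 F836
M5
G0 X80.4197 Y245.5230
M3 S758
G01 X100.7173 Y245.5230 F836
G01 X100.7173 Y233.6464 F836
G01 X80.4197 Y233.6464 F836
G01 X80.4197 Y245.5230 F836
M5
G0 X100.2653 Y149.4911
M3 S758
G01 X113.0105 Y137.6813 F836
G01 X124.2212 Y127.3094 F836
G01 X133.8975 Y118.3754 F836
G01 X142.0394 Y110.8794 F836
G01 X148.6469 Y104.8213 F836
G01 X153.7199 Y100.2011 F836
M5

1 u = 1 mm; y_m = 282.7299 − y.

[1] `<rect>` rectangle, #ff8800→cut S758 F836: (30.2721,271.7497) → (110.1126,271.7497) → (110.1126,243.3622) → (30.2721,243.3622) → (30.2721,271.7497) (closed)

[2] `<path>` regular polygon, #ff8800→cut S758 F836: (98.7243,242.2118) → (98.3135,253.1837) → (106.6354,260.3457) → (117.4236,258.3048) → (122.5542,248.5977) → (118.1639,238.5342) → (107.5586,235.6922) → (98.7243,242.2118) (closed)

[3] `<rect>` rectangle, #ff8800→cut S758 F836: (80.4197,245.5230) → (100.7173,245.5230) → (100.7173,233.6464) → (80.4197,233.6464) → (80.4197,245.5230) (closed)

[4] `<path>` quadratic bezier, #ff8800→cut S758 F836: (100.2653,149.4911) → (113.0105,137.6813) → (124.2212,127.3094) → (133.8975,118.3754) → (142.0394,110.8794) → (148.6469,104.8213) → (153.7199,100.2011)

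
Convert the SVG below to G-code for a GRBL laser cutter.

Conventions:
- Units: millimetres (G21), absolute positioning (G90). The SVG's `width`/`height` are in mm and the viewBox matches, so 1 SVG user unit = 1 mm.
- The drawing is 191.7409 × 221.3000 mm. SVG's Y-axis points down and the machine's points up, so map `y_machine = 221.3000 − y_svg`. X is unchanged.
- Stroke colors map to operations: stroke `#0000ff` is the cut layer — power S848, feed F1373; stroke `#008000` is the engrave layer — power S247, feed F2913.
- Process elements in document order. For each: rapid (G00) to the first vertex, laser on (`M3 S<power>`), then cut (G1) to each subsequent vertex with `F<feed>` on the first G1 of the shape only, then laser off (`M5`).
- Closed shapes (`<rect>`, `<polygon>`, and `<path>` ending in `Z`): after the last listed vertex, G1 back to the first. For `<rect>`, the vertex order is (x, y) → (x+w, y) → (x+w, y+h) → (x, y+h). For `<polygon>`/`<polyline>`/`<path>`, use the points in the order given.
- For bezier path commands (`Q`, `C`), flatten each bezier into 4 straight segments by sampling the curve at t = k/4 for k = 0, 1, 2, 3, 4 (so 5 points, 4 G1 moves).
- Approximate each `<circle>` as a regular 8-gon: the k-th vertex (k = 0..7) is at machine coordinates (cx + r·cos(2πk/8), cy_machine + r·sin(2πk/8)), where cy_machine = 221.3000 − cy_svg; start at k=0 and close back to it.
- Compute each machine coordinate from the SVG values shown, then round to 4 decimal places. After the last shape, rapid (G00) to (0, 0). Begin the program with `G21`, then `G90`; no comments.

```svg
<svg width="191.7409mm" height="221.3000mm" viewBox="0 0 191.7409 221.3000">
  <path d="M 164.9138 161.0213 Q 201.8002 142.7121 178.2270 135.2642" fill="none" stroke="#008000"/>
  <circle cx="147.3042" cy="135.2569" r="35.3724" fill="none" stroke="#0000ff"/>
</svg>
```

viewBox `0 0 191.7409 221.3000` with mm width/height → 1 unit = 1 mm. Flip: y_m = 221.3000 − y_svg.

**Shape 1** — `<path>` quadratic bezier, stroke `#008000` → engrave (S247, F2913). Control points (SVG): P0=(164.9138,161.0213), P1=(201.8002,142.7121), P2=(178.2270,135.2642); sampled at t=k/4. Machine vertices: (164.9138,60.2787) → (179.5783,68.7545) → (186.6853,75.8726) → (186.2349,81.6330) → (178.2270,86.0358). Open path.

**Shape 2** — `<circle>` circle, stroke `#0000ff` → cut (S848, F1373). Machine vertices: (182.6766,86.0431) → (172.3163,111.0552) → (147.3042,121.4155) → (122.2921,111.0552) → (111.9318,86.0431) → (122.2921,61.0310) → (147.3042,50.6707) → (172.3163,61.0310) → (182.6766,86.0431). Closed: final G1 returns to the first vertex.

G21
G90
G00 X164.9138 Y60.2787
M3 S247
G1 X179.5783 Y68.7545 F2913
G1 X186.6853 Y75.8726
G1 X186.2349 Y81.6330
G1 X178.2270 Y86.0358
M5
G00 X182.6766 Y86.0431
M3 S848
G1 X172.3163 Y111.0552 F1373
G1 X147.3042 Y121.4155
G1 X122.2921 Y111.0552
G1 X111.9318 Y86.0431
G1 X122.2921 Y61.0310
G1 X147.3042 Y50.6707
G1 X172.3163 Y61.0310
G1 X182.6766 Y86.0431
M5
G00 X0.0000 Y0.0000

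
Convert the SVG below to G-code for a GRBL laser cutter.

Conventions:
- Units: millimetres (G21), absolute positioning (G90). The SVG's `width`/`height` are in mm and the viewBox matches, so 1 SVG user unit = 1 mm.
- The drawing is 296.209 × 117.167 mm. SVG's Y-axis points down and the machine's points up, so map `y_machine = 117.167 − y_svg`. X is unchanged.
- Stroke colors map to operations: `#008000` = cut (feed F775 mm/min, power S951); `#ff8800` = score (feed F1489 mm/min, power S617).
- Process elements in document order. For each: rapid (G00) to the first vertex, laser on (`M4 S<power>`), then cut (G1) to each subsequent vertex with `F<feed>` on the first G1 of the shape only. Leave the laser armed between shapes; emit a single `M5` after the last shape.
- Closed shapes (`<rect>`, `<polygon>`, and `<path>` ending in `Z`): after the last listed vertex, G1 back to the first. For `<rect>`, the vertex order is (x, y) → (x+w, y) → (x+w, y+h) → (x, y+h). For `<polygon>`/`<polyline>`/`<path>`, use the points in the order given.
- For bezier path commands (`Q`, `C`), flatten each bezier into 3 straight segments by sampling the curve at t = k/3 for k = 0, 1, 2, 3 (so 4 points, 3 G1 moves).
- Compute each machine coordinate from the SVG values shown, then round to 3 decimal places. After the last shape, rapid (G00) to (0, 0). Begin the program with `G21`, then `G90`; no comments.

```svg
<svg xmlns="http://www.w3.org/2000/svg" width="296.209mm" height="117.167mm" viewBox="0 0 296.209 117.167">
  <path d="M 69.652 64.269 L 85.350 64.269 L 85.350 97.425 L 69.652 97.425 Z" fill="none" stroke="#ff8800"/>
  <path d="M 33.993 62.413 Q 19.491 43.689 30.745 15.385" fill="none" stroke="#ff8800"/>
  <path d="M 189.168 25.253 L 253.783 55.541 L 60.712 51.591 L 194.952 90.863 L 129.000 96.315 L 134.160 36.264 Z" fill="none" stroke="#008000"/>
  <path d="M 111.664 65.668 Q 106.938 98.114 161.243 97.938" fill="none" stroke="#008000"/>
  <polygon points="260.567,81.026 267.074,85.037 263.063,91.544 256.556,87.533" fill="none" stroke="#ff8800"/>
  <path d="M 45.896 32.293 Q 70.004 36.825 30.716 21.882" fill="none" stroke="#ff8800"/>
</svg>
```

G21
G90
G00 X69.652 Y52.898
M4 S617
G1 X85.350 Y52.898 F1489
G1 X85.350 Y19.742
G1 X69.652 Y19.742
G1 X69.652 Y52.898
G00 X33.993 Y54.754
M4 S617
G1 X27.187 Y68.301 F1489
G1 X26.104 Y83.977
G1 X30.745 Y101.782
G00 X189.168 Y91.914
M4 S951
G1 X253.783 Y61.626 F775
G1 X60.712 Y65.576
G1 X194.952 Y26.304
G1 X129.000 Y20.852
G1 X134.160 Y80.903
G1 X189.168 Y91.914
G00 X111.664 Y51.499
M4 S951
G1 X115.072 Y33.493 F775
G1 X131.599 Y22.736
G1 X161.243 Y19.229
G00 X260.567 Y36.141
M4 S617
G1 X267.074 Y32.130 F1489
G1 X263.063 Y25.623
G1 X256.556 Y29.634
G1 X260.567 Y36.141
G00 X45.896 Y84.874
M4 S617
G1 X54.924 Y84.017 F1489
G1 X49.864 Y87.487
G1 X30.716 Y95.285
M5
G00 X0.000 Y0.000

viewBox `0 0 296.209 117.167` with mm width/height → 1 unit = 1 mm. Flip: y_m = 117.167 − y_svg.

**Shape 1** — `<path>` rectangle, stroke `#ff8800` → score (S617, F1489). Machine vertices: (69.652,52.898) → (85.350,52.898) → (85.350,19.742) → (69.652,19.742) → (69.652,52.898). Closed: final G1 returns to the first vertex.

**Shape 2** — `<path>` quadratic bezier, stroke `#ff8800` → score (S617, F1489). Control points (SVG): P0=(33.993,62.413), P1=(19.491,43.689), P2=(30.745,15.385); sampled at t=k/3. Machine vertices: (33.993,54.754) → (27.187,68.301) → (26.104,83.977) → (30.745,101.782). Open path.

**Shape 3** — `<path>` closed polygon, stroke `#008000` → cut (S951, F775). Machine vertices: (189.168,91.914) → (253.783,61.626) → (60.712,65.576) → (194.952,26.304) → (129.000,20.852) → (134.160,80.903) → (189.168,91.914). Closed: final G1 returns to the first vertex.

**Shape 4** — `<path>` quadratic bezier, stroke `#008000` → cut (S951, F775). Control points (SVG): P0=(111.664,65.668), P1=(106.938,98.114), P2=(161.243,97.938); sampled at t=k/3. Machine vertices: (111.664,51.499) → (115.072,33.493) → (131.599,22.736) → (161.243,19.229). Open path.

**Shape 5** — `<polygon>` regular polygon, stroke `#ff8800` → score (S617, F1489). Machine vertices: (260.567,36.141) → (267.074,32.130) → (263.063,25.623) → (256.556,29.634) → (260.567,36.141). Closed: final G1 returns to the first vertex.

**Shape 6** — `<path>` quadratic bezier, stroke `#ff8800` → score (S617, F1489). Control points (SVG): P0=(45.896,32.293), P1=(70.004,36.825), P2=(30.716,21.882); sampled at t=k/3. Machine vertices: (45.896,84.874) → (54.924,84.017) → (49.864,87.487) → (30.716,95.285). Open path.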